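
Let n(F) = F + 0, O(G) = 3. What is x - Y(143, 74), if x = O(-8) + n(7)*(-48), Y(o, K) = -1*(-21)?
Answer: -354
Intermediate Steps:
Y(o, K) = 21
n(F) = F
x = -333 (x = 3 + 7*(-48) = 3 - 336 = -333)
x - Y(143, 74) = -333 - 1*21 = -333 - 21 = -354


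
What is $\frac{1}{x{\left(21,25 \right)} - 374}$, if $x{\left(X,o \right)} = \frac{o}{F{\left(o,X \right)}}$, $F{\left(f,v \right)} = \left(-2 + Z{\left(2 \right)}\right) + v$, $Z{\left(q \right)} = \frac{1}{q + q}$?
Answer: $- \frac{77}{28698} \approx -0.0026831$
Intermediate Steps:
$Z{\left(q \right)} = \frac{1}{2 q}$
$F{\left(f,v \right)} = - \frac{7}{4} + v$ ($F{\left(f,v \right)} = \left(-2 + \frac{1}{2 \cdot 2}\right) + v = \left(-2 + \frac{1}{2} \cdot \frac{1}{2}\right) + v = \left(-2 + \frac{1}{4}\right) + v = - \frac{7}{4} + v$)
$x{\left(X,o \right)} = \frac{o}{- \frac{7}{4} + X}$
$\frac{1}{x{\left(21,25 \right)} - 374} = \frac{1}{4 \cdot 25 \frac{1}{-7 + 4 \cdot 21} - 374} = \frac{1}{4 \cdot 25 \frac{1}{-7 + 84} - 374} = \frac{1}{4 \cdot 25 \cdot \frac{1}{77} - 374} = \frac{1}{\frac{100}{77} - 374} = \frac{1}{- \frac{28698}{77}} = - \frac{77}{28698}$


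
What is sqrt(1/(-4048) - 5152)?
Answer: I*sqrt(5276390141)/1012 ≈ 71.777*I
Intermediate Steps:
sqrt(1/(-4048) - 5152) = sqrt(-1/4048 - 5152) = sqrt(-20855297/4048) = I*sqrt(5276390141)/1012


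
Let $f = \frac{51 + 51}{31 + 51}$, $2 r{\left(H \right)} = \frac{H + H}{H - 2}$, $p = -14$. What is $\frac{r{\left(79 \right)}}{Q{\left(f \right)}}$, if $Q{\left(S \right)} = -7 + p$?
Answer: $- \frac{79}{1617} \approx -0.048856$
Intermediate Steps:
$r{\left(H \right)} = \frac{H}{-2 + H}$ ($r{\left(H \right)} = \frac{\left(H + H\right) \frac{1}{H - 2}}{2} = \frac{2 H \frac{1}{-2 + H}}{2} = \frac{H}{-2 + H}$)
$f = \frac{51}{41}$ ($f = \frac{102}{82} = 102 \cdot \frac{1}{82} = \frac{51}{41} \approx 1.2439$)
$Q{\left(S \right)} = -21$ ($Q{\left(S \right)} = -7 - 14 = -21$)
$\frac{r{\left(79 \right)}}{Q{\left(f \right)}} = \frac{79 \frac{1}{-2 + 79}}{-21} = \frac{79}{77} \left(- \frac{1}{21}\right) = - \frac{79}{1617}$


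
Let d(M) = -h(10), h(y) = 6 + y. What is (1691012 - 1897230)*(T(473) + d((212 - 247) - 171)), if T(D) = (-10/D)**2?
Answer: 738170528952/223729 ≈ 3.2994e+6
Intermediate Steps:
T(D) = 100/D**2
d(M) = -16 (d(M) = -(6 + 10) = -1*16 = -16)
(1691012 - 1897230)*(T(473) + d((212 - 247) - 171)) = (1691012 - 1897230)*(100/473**2 - 16) = -206218*(100*(1/223729) - 16) = -206218*(100/223729 - 16) = -206218*(-3579564/223729) = 738170528952/223729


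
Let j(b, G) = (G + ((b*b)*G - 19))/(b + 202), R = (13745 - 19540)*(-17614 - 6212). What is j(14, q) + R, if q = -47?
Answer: 14911735721/108 ≈ 1.3807e+8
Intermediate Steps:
R = 138071670 (R = -5795*(-23826) = 138071670)
j(b, G) = (-19 + G + G*b²)/(202 + b) (j(b, G) = (G + (b²*G - 19))/(202 + b) = (G + (G*b² - 19))/(202 + b) = (G + (-19 + G*b²))/(202 + b) = (-19 + G + G*b²)/(202 + b))
j(14, q) + R = (-19 - 47 - 47*14²)/(202 + 14) + 138071670 = (-19 - 47 - 47*196)/216 + 138071670 = (-19 - 47 - 9212)/216 + 138071670 = (1/216)*(-9278) + 138071670 = -4639/108 + 138071670 = 14911735721/108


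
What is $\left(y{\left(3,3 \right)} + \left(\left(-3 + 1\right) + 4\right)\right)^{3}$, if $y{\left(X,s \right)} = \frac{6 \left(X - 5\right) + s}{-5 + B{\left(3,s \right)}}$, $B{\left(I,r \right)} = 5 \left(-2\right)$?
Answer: $\frac{2197}{125} \approx 17.576$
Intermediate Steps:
$B{\left(I,r \right)} = -10$
$y{\left(X,s \right)} = 2 - \frac{2 X}{5} - \frac{s}{15}$ ($y{\left(X,s \right)} = \frac{6 \left(X - 5\right) + s}{-5 - 10} = \frac{6 \left(-5 + X\right) + s}{-15} = \left(\left(-30 + 6 X\right) + s\right) \left(- \frac{1}{15}\right) = \left(-30 + s + 6 X\right) \left(- \frac{1}{15}\right) = 2 - \frac{2 X}{5} - \frac{s}{15}$)
$\left(y{\left(3,3 \right)} + \left(\left(-3 + 1\right) + 4\right)\right)^{3} = \left(\left(2 - \frac{6}{5} - \frac{1}{5}\right) + \left(\left(-3 + 1\right) + 4\right)\right)^{3} = \left(\left(2 - \frac{6}{5} - \frac{1}{5}\right) + \left(-2 + 4\right)\right)^{3} = \left(\frac{3}{5} + 2\right)^{3} = \left(\frac{13}{5}\right)^{3} = \frac{2197}{125}$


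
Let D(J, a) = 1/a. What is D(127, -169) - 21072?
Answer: -3561169/169 ≈ -21072.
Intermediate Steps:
D(127, -169) - 21072 = 1/(-169) - 21072 = -1/169 - 21072 = -3561169/169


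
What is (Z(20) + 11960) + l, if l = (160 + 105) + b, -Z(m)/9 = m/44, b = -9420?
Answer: 30810/11 ≈ 2800.9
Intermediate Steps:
Z(m) = -9*m/44
l = -9155 (l = (160 + 105) - 9420 = 265 - 9420 = -9155)
(Z(20) + 11960) + l = (-9/44*20 + 11960) - 9155 = (-45/11 + 11960) - 9155 = 131515/11 - 9155 = 30810/11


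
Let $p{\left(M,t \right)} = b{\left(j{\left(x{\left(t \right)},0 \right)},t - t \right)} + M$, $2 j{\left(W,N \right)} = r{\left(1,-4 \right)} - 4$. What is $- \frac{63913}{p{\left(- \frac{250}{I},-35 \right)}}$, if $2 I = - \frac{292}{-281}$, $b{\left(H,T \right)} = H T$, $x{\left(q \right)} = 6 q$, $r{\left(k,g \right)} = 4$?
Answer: $\frac{4665649}{35125} \approx 132.83$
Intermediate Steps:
$j{\left(W,N \right)} = 0$ ($j{\left(W,N \right)} = \frac{4 - 4}{2} = \frac{1}{2} \cdot 0 = 0$)
$I = \frac{146}{281}$ ($I = \frac{\left(-292\right) \frac{1}{-281}}{2} = \frac{\left(-292\right) \left(- \frac{1}{281}\right)}{2} = \frac{1}{2} \cdot \frac{292}{281} = \frac{146}{281} \approx 0.51957$)
$p{\left(M,t \right)} = M$ ($p{\left(M,t \right)} = 0 \left(t - t\right) + M = 0 \cdot 0 + M = 0 + M = M$)
$- \frac{63913}{p{\left(- \frac{250}{I},-35 \right)}} = - \frac{63913}{\left(-250\right) \frac{1}{\frac{146}{281}}} = - \frac{63913}{\left(-250\right) \frac{281}{146}} = - \frac{63913}{- \frac{35125}{73}} = \left(-63913\right) \left(- \frac{73}{35125}\right) = \frac{4665649}{35125}$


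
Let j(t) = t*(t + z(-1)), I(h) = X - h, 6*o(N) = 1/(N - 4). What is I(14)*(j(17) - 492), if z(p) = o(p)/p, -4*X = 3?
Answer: 358307/120 ≈ 2985.9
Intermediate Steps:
X = -¾ (X = -¼*3 = -¾ ≈ -0.75000)
o(N) = 1/(6*(-4 + N)) (o(N) = 1/(6*(N - 4)) = 1/(6*(-4 + N)))
z(p) = 1/(6*p*(-4 + p)) (z(p) = (1/(6*(-4 + p)))/p = 1/(6*p*(-4 + p)))
I(h) = -¾ - h
j(t) = t*(1/30 + t) (j(t) = t*(t + (⅙)/(-1*(-4 - 1))) = t*(t + (⅙)*(-1)/(-5)) = t*(t + (⅙)*(-1)*(-⅕)) = t*(t + 1/30) = t*(1/30 + t))
I(14)*(j(17) - 492) = (-¾ - 1*14)*(17*(1/30 + 17) - 492) = (-¾ - 14)*(17*(511/30) - 492) = -59*(8687/30 - 492)/4 = -59/4*(-6073/30) = 358307/120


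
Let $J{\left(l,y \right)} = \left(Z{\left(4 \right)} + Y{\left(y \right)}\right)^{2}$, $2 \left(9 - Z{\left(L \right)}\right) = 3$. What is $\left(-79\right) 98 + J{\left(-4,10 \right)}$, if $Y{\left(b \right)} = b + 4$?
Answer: $- \frac{29119}{4} \approx -7279.8$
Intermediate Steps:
$Z{\left(L \right)} = \frac{15}{2}$ ($Z{\left(L \right)} = 9 - \frac{3}{2} = \frac{15}{2}$)
$Y{\left(b \right)} = 4 + b$
$J{\left(l,y \right)} = \left(\frac{23}{2} + y\right)^{2}$ ($J{\left(l,y \right)} = \left(\frac{15}{2} + \left(4 + y\right)\right)^{2} = \left(\frac{23}{2} + y\right)^{2}$)
$\left(-79\right) 98 + J{\left(-4,10 \right)} = \left(-79\right) 98 + \frac{\left(23 + 2 \cdot 10\right)^{2}}{4} = -7742 + \frac{\left(23 + 20\right)^{2}}{4} = -7742 + \frac{43^{2}}{4} = -7742 + \frac{1}{4} \cdot 1849 = -7742 + \frac{1849}{4} = - \frac{29119}{4}$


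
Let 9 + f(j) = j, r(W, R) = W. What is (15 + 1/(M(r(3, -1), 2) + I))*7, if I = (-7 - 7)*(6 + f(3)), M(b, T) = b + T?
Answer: 532/5 ≈ 106.40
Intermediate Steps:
f(j) = -9 + j
M(b, T) = T + b
I = 0 (I = (-7 - 7)*(6 + (-9 + 3)) = -14*(6 - 6) = -14*0 = 0)
(15 + 1/(M(r(3, -1), 2) + I))*7 = (15 + 1/((2 + 3) + 0))*7 = (15 + 1/(5 + 0))*7 = (15 + 1/5)*7 = (15 + ⅕)*7 = (76/5)*7 = 532/5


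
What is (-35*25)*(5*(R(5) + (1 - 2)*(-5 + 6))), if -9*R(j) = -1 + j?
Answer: 56875/9 ≈ 6319.4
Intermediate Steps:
R(j) = ⅑ - j/9 (R(j) = -(-1 + j)/9 = ⅑ - j/9)
(-35*25)*(5*(R(5) + (1 - 2)*(-5 + 6))) = (-35*25)*(5*((⅑ - ⅑*5) + (1 - 2)*(-5 + 6))) = -4375*((⅑ - 5/9) - 1*1) = -4375*(-4/9 - 1) = -4375*(-13)/9 = -875*(-65/9) = 56875/9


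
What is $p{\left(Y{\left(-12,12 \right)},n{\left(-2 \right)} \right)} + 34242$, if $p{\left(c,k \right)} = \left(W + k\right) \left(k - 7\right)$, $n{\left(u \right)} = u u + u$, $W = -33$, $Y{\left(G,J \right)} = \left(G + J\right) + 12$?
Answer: $34397$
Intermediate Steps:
$Y{\left(G,J \right)} = 12 + G + J$
$n{\left(u \right)} = u + u^{2}$ ($n{\left(u \right)} = u^{2} + u = u + u^{2}$)
$p{\left(c,k \right)} = \left(-33 + k\right) \left(-7 + k\right)$ ($p{\left(c,k \right)} = \left(-33 + k\right) \left(k - 7\right) = \left(-33 + k\right) \left(-7 + k\right)$)
$p{\left(Y{\left(-12,12 \right)},n{\left(-2 \right)} \right)} + 34242 = \left(231 + \left(- 2 \left(1 - 2\right)\right)^{2} - 40 \left(- 2 \left(1 - 2\right)\right)\right) + 34242 = \left(231 + \left(\left(-2\right) \left(-1\right)\right)^{2} - 40 \left(\left(-2\right) \left(-1\right)\right)\right) + 34242 = \left(231 + 2^{2} - 80\right) + 34242 = \left(231 + 4 - 80\right) + 34242 = 155 + 34242 = 34397$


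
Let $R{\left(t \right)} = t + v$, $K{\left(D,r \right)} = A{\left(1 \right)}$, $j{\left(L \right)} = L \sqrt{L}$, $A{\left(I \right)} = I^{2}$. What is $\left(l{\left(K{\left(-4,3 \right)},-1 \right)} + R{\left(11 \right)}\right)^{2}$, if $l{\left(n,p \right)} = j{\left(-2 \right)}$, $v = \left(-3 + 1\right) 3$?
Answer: $17 - 20 i \sqrt{2} \approx 17.0 - 28.284 i$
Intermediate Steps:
$j{\left(L \right)} = L^{\frac{3}{2}}$
$K{\left(D,r \right)} = 1$ ($K{\left(D,r \right)} = 1^{2} = 1$)
$v = -6$ ($v = \left(-2\right) 3 = -6$)
$l{\left(n,p \right)} = - 2 i \sqrt{2}$ ($l{\left(n,p \right)} = \left(-2\right)^{\frac{3}{2}} = - 2 i \sqrt{2}$)
$R{\left(t \right)} = -6 + t$ ($R{\left(t \right)} = t - 6 = -6 + t$)
$\left(l{\left(K{\left(-4,3 \right)},-1 \right)} + R{\left(11 \right)}\right)^{2} = \left(- 2 i \sqrt{2} + \left(-6 + 11\right)\right)^{2} = \left(- 2 i \sqrt{2} + 5\right)^{2} = \left(5 - 2 i \sqrt{2}\right)^{2}$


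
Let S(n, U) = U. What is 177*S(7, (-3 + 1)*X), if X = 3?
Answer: -1062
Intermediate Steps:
177*S(7, (-3 + 1)*X) = 177*((-3 + 1)*3) = 177*(-2*3) = 177*(-6) = -1062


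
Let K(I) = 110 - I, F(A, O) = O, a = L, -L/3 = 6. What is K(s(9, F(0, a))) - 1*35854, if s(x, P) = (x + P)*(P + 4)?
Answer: -35870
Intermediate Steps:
L = -18 (L = -3*6 = -18)
a = -18
s(x, P) = (4 + P)*(P + x) (s(x, P) = (P + x)*(4 + P) = (4 + P)*(P + x))
K(s(9, F(0, a))) - 1*35854 = (110 - ((-18)² + 4*(-18) + 4*9 - 18*9)) - 1*35854 = (110 - (324 - 72 + 36 - 162)) - 35854 = (110 - 1*126) - 35854 = (110 - 126) - 35854 = -16 - 35854 = -35870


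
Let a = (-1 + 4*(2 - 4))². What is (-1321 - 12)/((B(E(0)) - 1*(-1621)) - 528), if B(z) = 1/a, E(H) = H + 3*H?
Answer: -107973/88534 ≈ -1.2196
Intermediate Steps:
a = 81 (a = (-1 + 4*(-2))² = (-1 - 8)² = (-9)² = 81)
E(H) = 4*H
B(z) = 1/81
(-1321 - 12)/((B(E(0)) - 1*(-1621)) - 528) = (-1321 - 12)/((1/81 - 1*(-1621)) - 528) = -1333/((1/81 + 1621) - 528) = -1333/(131302/81 - 528) = -1333/88534/81 = -1333*81/88534 = -107973/88534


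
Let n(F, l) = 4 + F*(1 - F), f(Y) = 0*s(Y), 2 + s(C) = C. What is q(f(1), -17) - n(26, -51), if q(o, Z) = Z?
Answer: 629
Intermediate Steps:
s(C) = -2 + C
f(Y) = 0 (f(Y) = 0*(-2 + Y) = 0)
q(f(1), -17) - n(26, -51) = -17 - (4 + 26 - 1*26²) = -17 - (4 + 26 - 1*676) = -17 - (4 + 26 - 676) = -17 - 1*(-646) = -17 + 646 = 629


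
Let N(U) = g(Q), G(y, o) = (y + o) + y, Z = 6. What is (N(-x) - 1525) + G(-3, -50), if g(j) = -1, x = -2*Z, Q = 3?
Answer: -1582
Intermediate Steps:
G(y, o) = o + 2*y (G(y, o) = (o + y) + y = o + 2*y)
x = -12 (x = -2*6 = -12)
N(U) = -1
(N(-x) - 1525) + G(-3, -50) = (-1 - 1525) + (-50 + 2*(-3)) = -1526 + (-50 - 6) = -1526 - 56 = -1582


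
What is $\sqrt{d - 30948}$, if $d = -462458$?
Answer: $i \sqrt{493406} \approx 702.43 i$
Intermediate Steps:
$\sqrt{d - 30948} = \sqrt{-462458 - 30948} = \sqrt{-493406} = i \sqrt{493406}$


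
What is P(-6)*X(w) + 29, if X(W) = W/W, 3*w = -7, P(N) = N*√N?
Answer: 29 - 6*I*√6 ≈ 29.0 - 14.697*I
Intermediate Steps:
P(N) = N^(3/2)
w = -7/3 (w = (⅓)*(-7) = -7/3 ≈ -2.3333)
X(W) = 1
P(-6)*X(w) + 29 = (-6)^(3/2)*1 + 29 = -6*I*√6*1 + 29 = -6*I*√6 + 29 = 29 - 6*I*√6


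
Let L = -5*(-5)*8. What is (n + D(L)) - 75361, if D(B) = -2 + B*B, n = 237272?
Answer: 201909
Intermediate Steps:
L = 200 (L = 25*8 = 200)
D(B) = -2 + B²
(n + D(L)) - 75361 = (237272 + (-2 + 200²)) - 75361 = (237272 + (-2 + 40000)) - 75361 = (237272 + 39998) - 75361 = 277270 - 75361 = 201909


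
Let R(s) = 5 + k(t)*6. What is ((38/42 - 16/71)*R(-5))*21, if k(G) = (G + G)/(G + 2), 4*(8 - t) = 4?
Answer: 43559/213 ≈ 204.50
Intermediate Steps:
t = 7 (t = 8 - 1/4*4 = 8 - 1 = 7)
k(G) = 2*G/(2 + G) (k(G) = (2*G)/(2 + G) = 2*G/(2 + G))
R(s) = 43/3 (R(s) = 5 + (2*7/(2 + 7))*6 = 5 + (2*7/9)*6 = 5 + (2*7*(1/9))*6 = 5 + (14/9)*6 = 5 + 28/3 = 43/3)
((38/42 - 16/71)*R(-5))*21 = ((38/42 - 16/71)*(43/3))*21 = ((38*(1/42) - 16*1/71)*(43/3))*21 = ((19/21 - 16/71)*(43/3))*21 = ((1013/1491)*(43/3))*21 = (43559/4473)*21 = 43559/213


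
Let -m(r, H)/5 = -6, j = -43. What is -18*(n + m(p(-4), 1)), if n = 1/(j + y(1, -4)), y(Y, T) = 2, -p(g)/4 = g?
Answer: -22122/41 ≈ -539.56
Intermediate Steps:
p(g) = -4*g
m(r, H) = 30 (m(r, H) = -5*(-6) = 30)
n = -1/41 (n = 1/(-43 + 2) = 1/(-41) = -1/41 ≈ -0.024390)
-18*(n + m(p(-4), 1)) = -18*(-1/41 + 30) = -18*1229/41 = -22122/41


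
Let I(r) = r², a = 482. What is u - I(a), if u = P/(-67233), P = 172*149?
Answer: -15619865120/67233 ≈ -2.3232e+5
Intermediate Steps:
P = 25628
u = -25628/67233 (u = 25628/(-67233) = 25628*(-1/67233) = -25628/67233 ≈ -0.38118)
u - I(a) = -25628/67233 - 1*482² = -25628/67233 - 1*232324 = -25628/67233 - 232324 = -15619865120/67233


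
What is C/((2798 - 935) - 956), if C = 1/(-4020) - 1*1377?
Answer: -5535541/3646140 ≈ -1.5182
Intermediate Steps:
C = -5535541/4020 (C = -1/4020 - 1377 = -5535541/4020 ≈ -1377.0)
C/((2798 - 935) - 956) = -5535541/(4020*((2798 - 935) - 956)) = -5535541/(4020*(1863 - 956)) = -5535541/4020/907 = -5535541/4020*1/907 = -5535541/3646140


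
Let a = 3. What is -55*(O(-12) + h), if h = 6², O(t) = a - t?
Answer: -2805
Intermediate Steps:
O(t) = 3 - t
h = 36
-55*(O(-12) + h) = -55*((3 - 1*(-12)) + 36) = -55*((3 + 12) + 36) = -55*(15 + 36) = -55*51 = -2805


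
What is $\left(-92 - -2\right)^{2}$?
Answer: $8100$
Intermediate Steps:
$\left(-92 - -2\right)^{2} = \left(-92 + \left(5 - 3\right)\right)^{2} = \left(-92 + 2\right)^{2} = \left(-90\right)^{2} = 8100$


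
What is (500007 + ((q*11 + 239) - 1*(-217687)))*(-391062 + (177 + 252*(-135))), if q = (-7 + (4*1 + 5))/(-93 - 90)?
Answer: -18608249487295/61 ≈ -3.0505e+11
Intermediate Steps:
q = -2/183 (q = (-7 + (4 + 5))/(-183) = (-7 + 9)*(-1/183) = 2*(-1/183) = -2/183 ≈ -0.010929)
(500007 + ((q*11 + 239) - 1*(-217687)))*(-391062 + (177 + 252*(-135))) = (500007 + ((-2/183*11 + 239) - 1*(-217687)))*(-391062 + (177 + 252*(-135))) = (500007 + ((-22/183 + 239) + 217687))*(-391062 + (177 - 34020)) = (500007 + (43715/183 + 217687))*(-391062 - 33843) = (500007 + 39880436/183)*(-424905) = (131381717/183)*(-424905) = -18608249487295/61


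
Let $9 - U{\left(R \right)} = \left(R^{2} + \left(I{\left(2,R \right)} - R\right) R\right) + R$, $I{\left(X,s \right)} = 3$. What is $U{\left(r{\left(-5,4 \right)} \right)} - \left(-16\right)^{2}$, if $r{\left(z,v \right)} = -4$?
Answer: $-231$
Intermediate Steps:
$U{\left(R \right)} = 9 - R - R^{2} - R \left(3 - R\right)$ ($U{\left(R \right)} = 9 - \left(\left(R^{2} + \left(3 - R\right) R\right) + R\right) = 9 - \left(\left(R^{2} + R \left(3 - R\right)\right) + R\right) = 9 - \left(R + R^{2} + R \left(3 - R\right)\right) = 9 - R - R^{2} - R \left(3 - R\right)$)
$U{\left(r{\left(-5,4 \right)} \right)} - \left(-16\right)^{2} = \left(9 - -16\right) - \left(-16\right)^{2} = \left(9 + 16\right) - 256 = 25 - 256 = -231$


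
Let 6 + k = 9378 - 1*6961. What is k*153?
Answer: 368883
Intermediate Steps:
k = 2411 (k = -6 + (9378 - 1*6961) = -6 + (9378 - 6961) = -6 + 2417 = 2411)
k*153 = 2411*153 = 368883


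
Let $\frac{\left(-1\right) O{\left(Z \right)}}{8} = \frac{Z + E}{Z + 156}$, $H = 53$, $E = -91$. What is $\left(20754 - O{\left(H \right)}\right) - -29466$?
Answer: $\frac{552404}{11} \approx 50219.0$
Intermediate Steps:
$O{\left(Z \right)} = - \frac{8 \left(-91 + Z\right)}{156 + Z}$ ($O{\left(Z \right)} = - 8 \frac{Z - 91}{Z + 156} = - 8 \frac{-91 + Z}{156 + Z} = - \frac{8 \left(-91 + Z\right)}{156 + Z}$)
$\left(20754 - O{\left(H \right)}\right) - -29466 = \left(20754 - \frac{8 \left(91 - 53\right)}{156 + 53}\right) - -29466 = \left(20754 - \frac{8 \left(91 - 53\right)}{209}\right) + 29466 = \left(20754 - 8 \cdot \frac{1}{209} \cdot 38\right) + 29466 = \left(20754 - \frac{16}{11}\right) + 29466 = \frac{228278}{11} + 29466 = \frac{552404}{11}$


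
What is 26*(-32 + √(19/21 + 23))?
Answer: -832 + 26*√10542/21 ≈ -704.88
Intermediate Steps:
26*(-32 + √(19/21 + 23)) = 26*(-32 + √(502/21)) = 26*(-32 + √10542/21) = -832 + 26*√10542/21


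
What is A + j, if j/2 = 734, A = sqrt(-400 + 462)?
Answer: 1468 + sqrt(62) ≈ 1475.9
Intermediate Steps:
A = sqrt(62) ≈ 7.8740
j = 1468 (j = 2*734 = 1468)
A + j = sqrt(62) + 1468 = 1468 + sqrt(62)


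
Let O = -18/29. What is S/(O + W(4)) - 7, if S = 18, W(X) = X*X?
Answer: -1300/223 ≈ -5.8296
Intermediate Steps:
W(X) = X**2
O = -18/29 (O = -18*1/29 = -18/29 ≈ -0.62069)
S/(O + W(4)) - 7 = 18/(-18/29 + 4**2) - 7 = 18/(-18/29 + 16) - 7 = 18/(446/29) - 7 = (29/446)*18 - 7 = 261/223 - 7 = -1300/223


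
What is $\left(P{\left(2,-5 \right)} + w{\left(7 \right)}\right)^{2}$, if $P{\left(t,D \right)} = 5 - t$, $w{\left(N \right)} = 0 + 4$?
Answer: $49$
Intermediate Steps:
$w{\left(N \right)} = 4$
$\left(P{\left(2,-5 \right)} + w{\left(7 \right)}\right)^{2} = \left(\left(5 - 2\right) + 4\right)^{2} = \left(3 + 4\right)^{2} = 7^{2} = 49$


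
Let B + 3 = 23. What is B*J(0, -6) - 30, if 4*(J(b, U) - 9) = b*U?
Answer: 150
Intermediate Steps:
B = 20 (B = -3 + 23 = 20)
J(b, U) = 9 + U*b/4 (J(b, U) = 9 + (b*U)/4 = 9 + (U*b)/4 = 9 + U*b/4)
B*J(0, -6) - 30 = 20*(9 + (¼)*(-6)*0) - 30 = 20*(9 + 0) - 30 = 20*9 - 30 = 180 - 30 = 150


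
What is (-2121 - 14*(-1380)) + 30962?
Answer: 48161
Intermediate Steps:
(-2121 - 14*(-1380)) + 30962 = (-2121 + 19320) + 30962 = 17199 + 30962 = 48161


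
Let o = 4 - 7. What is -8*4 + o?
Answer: -35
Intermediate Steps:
o = -3
-8*4 + o = -8*4 - 3 = -32 - 3 = -35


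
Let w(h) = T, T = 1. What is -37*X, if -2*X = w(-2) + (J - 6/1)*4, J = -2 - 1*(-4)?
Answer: -555/2 ≈ -277.50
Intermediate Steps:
w(h) = 1
J = 2 (J = -2 + 4 = 2)
X = 15/2 (X = -(1 + (2 - 6/1)*4)/2 = -(1 + (2 - 6)*4)/2 = -(1 - 4*4)/2 = -(1 - 16)/2 = -½*(-15) = 15/2 ≈ 7.5000)
-37*X = -37*15/2 = -555/2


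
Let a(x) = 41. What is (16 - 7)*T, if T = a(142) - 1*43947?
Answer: -395154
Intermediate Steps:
T = -43906 (T = 41 - 1*43947 = 41 - 43947 = -43906)
(16 - 7)*T = (16 - 7)*(-43906) = 9*(-43906) = -395154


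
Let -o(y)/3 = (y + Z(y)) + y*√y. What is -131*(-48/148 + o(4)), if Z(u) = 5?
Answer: 248769/37 ≈ 6723.5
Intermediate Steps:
o(y) = -15 - 3*y - 3*y^(3/2) (o(y) = -3*((y + 5) + y*√y) = -3*((5 + y) + y^(3/2)) = -3*(5 + y + y^(3/2)) = -15 - 3*y - 3*y^(3/2))
-131*(-48/148 + o(4)) = -131*(-48/148 + (-15 - 3*4 - 3*4^(3/2))) = -131*(-48*1/148 + (-15 - 12 - 3*8)) = -131*(-12/37 + (-15 - 12 - 24)) = -131*(-12/37 - 51) = -131*(-1899/37) = 248769/37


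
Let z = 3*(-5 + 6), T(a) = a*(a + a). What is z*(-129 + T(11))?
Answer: 339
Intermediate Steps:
T(a) = 2*a² (T(a) = a*(2*a) = 2*a²)
z = 3 (z = 3*1 = 3)
z*(-129 + T(11)) = 3*(-129 + 2*11²) = 3*(-129 + 2*121) = 3*(-129 + 242) = 3*113 = 339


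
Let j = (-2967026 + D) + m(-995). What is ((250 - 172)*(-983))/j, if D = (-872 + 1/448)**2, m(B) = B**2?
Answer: 5129592832/81393559893 ≈ 0.063022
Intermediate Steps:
D = 152611329025/200704 (D = (-872 + 1/448)**2 = (-390655/448)**2 = 152611329025/200704 ≈ 7.6038e+5)
j = -244180679679/200704 (j = (-2967026 + 152611329025/200704) + (-995)**2 = -442882657279/200704 + 990025 = -244180679679/200704 ≈ -1.2166e+6)
((250 - 172)*(-983))/j = ((250 - 172)*(-983))/(-244180679679/200704) = (78*(-983))*(-200704/244180679679) = -76674*(-200704/244180679679) = 5129592832/81393559893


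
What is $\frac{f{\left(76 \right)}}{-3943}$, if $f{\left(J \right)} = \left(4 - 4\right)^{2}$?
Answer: $0$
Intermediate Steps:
$f{\left(J \right)} = 0$ ($f{\left(J \right)} = 0^{2} = 0$)
$\frac{f{\left(76 \right)}}{-3943} = \frac{0}{-3943} = 0 \left(- \frac{1}{3943}\right) = 0$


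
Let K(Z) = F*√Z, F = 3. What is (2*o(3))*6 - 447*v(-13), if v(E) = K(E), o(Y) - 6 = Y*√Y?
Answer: 72 + 36*√3 - 1341*I*√13 ≈ 134.35 - 4835.0*I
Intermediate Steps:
K(Z) = 3*√Z
o(Y) = 6 + Y^(3/2) (o(Y) = 6 + Y*√Y = 6 + Y^(3/2))
v(E) = 3*√E
(2*o(3))*6 - 447*v(-13) = (2*(6 + 3^(3/2)))*6 - 1341*√(-13) = (2*(6 + 3*√3))*6 - 1341*I*√13 = (12 + 6*√3)*6 - 1341*I*√13 = (72 + 36*√3) - 1341*I*√13 = 72 + 36*√3 - 1341*I*√13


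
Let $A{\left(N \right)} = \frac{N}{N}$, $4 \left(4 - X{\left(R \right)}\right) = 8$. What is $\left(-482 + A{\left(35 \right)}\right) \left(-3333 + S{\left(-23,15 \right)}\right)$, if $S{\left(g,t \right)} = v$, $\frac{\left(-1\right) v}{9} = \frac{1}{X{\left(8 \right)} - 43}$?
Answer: $\frac{65725764}{41} \approx 1.6031 \cdot 10^{6}$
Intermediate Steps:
$X{\left(R \right)} = 2$ ($X{\left(R \right)} = 4 - 2 = 2$)
$v = \frac{9}{41}$ ($v = - \frac{9}{2 - 43} = - \frac{9}{-41} = \left(-9\right) \left(- \frac{1}{41}\right) = \frac{9}{41} \approx 0.21951$)
$S{\left(g,t \right)} = \frac{9}{41}$
$A{\left(N \right)} = 1$
$\left(-482 + A{\left(35 \right)}\right) \left(-3333 + S{\left(-23,15 \right)}\right) = \left(-482 + 1\right) \left(-3333 + \frac{9}{41}\right) = \left(-481\right) \left(- \frac{136644}{41}\right) = \frac{65725764}{41}$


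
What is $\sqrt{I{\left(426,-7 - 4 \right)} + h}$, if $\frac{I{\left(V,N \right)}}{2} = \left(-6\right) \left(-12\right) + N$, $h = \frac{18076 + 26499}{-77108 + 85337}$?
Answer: $\frac{\sqrt{8628213477}}{8229} \approx 11.288$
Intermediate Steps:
$h = \frac{44575}{8229} \approx 5.4168$
$I{\left(V,N \right)} = 144 + 2 N$ ($I{\left(V,N \right)} = 2 \left(\left(-6\right) \left(-12\right) + N\right) = 2 \left(72 + N\right) = 144 + 2 N$)
$\sqrt{I{\left(426,-7 - 4 \right)} + h} = \sqrt{\left(144 + 2 \left(-7 - 4\right)\right) + \frac{44575}{8229}} = \sqrt{\left(144 + 2 \left(-11\right)\right) + \frac{44575}{8229}} = \sqrt{\left(144 - 22\right) + \frac{44575}{8229}} = \sqrt{122 + \frac{44575}{8229}} = \sqrt{\frac{1048513}{8229}} = \frac{\sqrt{8628213477}}{8229}$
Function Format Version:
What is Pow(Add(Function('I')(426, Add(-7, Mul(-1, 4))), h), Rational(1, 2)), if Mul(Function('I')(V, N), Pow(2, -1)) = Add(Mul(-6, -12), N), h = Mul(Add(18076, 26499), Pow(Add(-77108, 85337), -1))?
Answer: Mul(Rational(1, 8229), Pow(8628213477, Rational(1, 2))) ≈ 11.288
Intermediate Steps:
h = Rational(44575, 8229) (h = Mul(44575, Pow(8229, -1)) = Mul(44575, Rational(1, 8229)) = Rational(44575, 8229) ≈ 5.4168)
Function('I')(V, N) = Add(144, Mul(2, N)) (Function('I')(V, N) = Mul(2, Add(Mul(-6, -12), N)) = Mul(2, Add(72, N)) = Add(144, Mul(2, N)))
Pow(Add(Function('I')(426, Add(-7, Mul(-1, 4))), h), Rational(1, 2)) = Pow(Add(Add(144, Mul(2, Add(-7, Mul(-1, 4)))), Rational(44575, 8229)), Rational(1, 2)) = Pow(Add(Add(144, Mul(2, Add(-7, -4))), Rational(44575, 8229)), Rational(1, 2)) = Pow(Add(Add(144, Mul(2, -11)), Rational(44575, 8229)), Rational(1, 2)) = Pow(Add(Add(144, -22), Rational(44575, 8229)), Rational(1, 2)) = Pow(Add(122, Rational(44575, 8229)), Rational(1, 2)) = Pow(Rational(1048513, 8229), Rational(1, 2)) = Mul(Rational(1, 8229), Pow(8628213477, Rational(1, 2)))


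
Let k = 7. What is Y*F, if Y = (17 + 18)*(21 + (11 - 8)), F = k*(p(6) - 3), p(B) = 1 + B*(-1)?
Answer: -47040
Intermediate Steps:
p(B) = 1 - B
F = -56 (F = 7*((1 - 1*6) - 3) = 7*((1 - 6) - 3) = 7*(-5 - 3) = 7*(-8) = -56)
Y = 840 (Y = 35*(21 + 3) = 35*24 = 840)
Y*F = 840*(-56) = -47040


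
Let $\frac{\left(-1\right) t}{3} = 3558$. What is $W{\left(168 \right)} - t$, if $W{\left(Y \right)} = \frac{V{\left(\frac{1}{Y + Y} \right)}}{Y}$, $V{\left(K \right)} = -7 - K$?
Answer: $\frac{602523599}{56448} \approx 10674.0$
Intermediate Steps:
$t = -10674$ ($t = \left(-3\right) 3558 = -10674$)
$W{\left(Y \right)} = \frac{-7 - \frac{1}{2 Y}}{Y}$ ($W{\left(Y \right)} = \frac{-7 - \frac{1}{Y + Y}}{Y} = \frac{-7 - \frac{1}{2 Y}}{Y}$)
$W{\left(168 \right)} - t = \frac{-1 - 2352}{2 \cdot 28224} - -10674 = \frac{1}{2} \cdot \frac{1}{28224} \left(-1 - 2352\right) + 10674 = \frac{1}{2} \cdot \frac{1}{28224} \left(-2353\right) + 10674 = - \frac{2353}{56448} + 10674 = \frac{602523599}{56448}$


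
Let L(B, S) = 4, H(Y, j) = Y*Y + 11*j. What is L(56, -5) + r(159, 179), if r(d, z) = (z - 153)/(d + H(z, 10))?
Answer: 64633/16155 ≈ 4.0008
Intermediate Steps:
H(Y, j) = Y² + 11*j
r(d, z) = (-153 + z)/(110 + d + z²) (r(d, z) = (z - 153)/(d + (z² + 11*10)) = (-153 + z)/(d + (z² + 110)) = (-153 + z)/(d + (110 + z²)) = (-153 + z)/(110 + d + z²))
L(56, -5) + r(159, 179) = 4 + (-153 + 179)/(110 + 159 + 179²) = 4 + 26/(110 + 159 + 32041) = 4 + 26/32310 = 4 + (1/32310)*26 = 4 + 13/16155 = 64633/16155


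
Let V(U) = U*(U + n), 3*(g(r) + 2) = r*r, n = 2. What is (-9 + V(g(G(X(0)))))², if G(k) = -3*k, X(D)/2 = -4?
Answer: 1330133841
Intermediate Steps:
X(D) = -8 (X(D) = 2*(-4) = -8)
g(r) = -2 + r²/3 (g(r) = -2 + (r*r)/3 = -2 + r²/3)
V(U) = U*(2 + U) (V(U) = U*(U + 2) = U*(2 + U))
(-9 + V(g(G(X(0)))))² = (-9 + (-2 + (-3*(-8))²/3)*(2 + (-2 + (-3*(-8))²/3)))² = (-9 + (-2 + (⅓)*24²)*(2 + (-2 + (⅓)*24²)))² = (-9 + (-2 + (⅓)*576)*(2 + (-2 + (⅓)*576)))² = (-9 + (-2 + 192)*(2 + (-2 + 192)))² = (-9 + 190*(2 + 190))² = (-9 + 190*192)² = (-9 + 36480)² = 36471² = 1330133841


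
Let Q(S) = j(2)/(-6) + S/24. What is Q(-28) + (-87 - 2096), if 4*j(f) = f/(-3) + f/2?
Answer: -157261/72 ≈ -2184.2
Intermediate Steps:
j(f) = f/24 (j(f) = (f/(-3) + f/2)/4 = (f*(-⅓) + f*(½))/4 = (-f/3 + f/2)/4 = (f/6)/4 = f/24)
Q(S) = -1/72 + S/24 (Q(S) = ((1/24)*2)/(-6) + S/24 = (1/12)*(-⅙) + S*(1/24) = -1/72 + S/24)
Q(-28) + (-87 - 2096) = (-1/72 + (1/24)*(-28)) + (-87 - 2096) = (-1/72 - 7/6) - 2183 = -85/72 - 2183 = -157261/72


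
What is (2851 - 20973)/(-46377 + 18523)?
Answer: 9061/13927 ≈ 0.65061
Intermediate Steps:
(2851 - 20973)/(-46377 + 18523) = -18122/(-27854) = -18122*(-1/27854) = 9061/13927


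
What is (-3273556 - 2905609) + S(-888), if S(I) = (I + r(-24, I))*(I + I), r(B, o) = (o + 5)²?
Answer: -1389329741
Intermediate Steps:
r(B, o) = (5 + o)²
S(I) = 2*I*(I + (5 + I)²) (S(I) = (I + (5 + I)²)*(I + I) = (I + (5 + I)²)*(2*I) = 2*I*(I + (5 + I)²))
(-3273556 - 2905609) + S(-888) = (-3273556 - 2905609) + 2*(-888)*(-888 + (5 - 888)²) = -6179165 + 2*(-888)*(-888 + (-883)²) = -6179165 + 2*(-888)*(-888 + 779689) = -6179165 + 2*(-888)*778801 = -6179165 - 1383150576 = -1389329741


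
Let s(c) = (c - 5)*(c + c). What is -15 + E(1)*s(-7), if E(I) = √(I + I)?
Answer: -15 + 168*√2 ≈ 222.59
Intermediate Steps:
E(I) = √2*√I (E(I) = √(2*I) = √2*√I)
s(c) = 2*c*(-5 + c) (s(c) = (-5 + c)*(2*c) = 2*c*(-5 + c))
-15 + E(1)*s(-7) = -15 + (√2*√1)*(2*(-7)*(-5 - 7)) = -15 + (√2*1)*(2*(-7)*(-12)) = -15 + √2*168 = -15 + 168*√2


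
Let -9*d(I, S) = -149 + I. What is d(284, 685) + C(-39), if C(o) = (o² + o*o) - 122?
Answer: 2905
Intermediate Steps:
d(I, S) = 149/9 - I/9 (d(I, S) = -(-149 + I)/9 = 149/9 - I/9)
C(o) = -122 + 2*o² (C(o) = (o² + o²) - 122 = 2*o² - 122 = -122 + 2*o²)
d(284, 685) + C(-39) = (149/9 - ⅑*284) + (-122 + 2*(-39)²) = (149/9 - 284/9) + (-122 + 2*1521) = -15 + (-122 + 3042) = -15 + 2920 = 2905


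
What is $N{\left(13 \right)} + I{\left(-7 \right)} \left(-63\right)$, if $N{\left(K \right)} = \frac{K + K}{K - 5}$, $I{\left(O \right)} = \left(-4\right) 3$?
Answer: $\frac{3037}{4} \approx 759.25$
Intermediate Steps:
$I{\left(O \right)} = -12$
$N{\left(K \right)} = \frac{2 K}{-5 + K}$
$N{\left(13 \right)} + I{\left(-7 \right)} \left(-63\right) = 2 \cdot 13 \frac{1}{-5 + 13} - -756 = 2 \cdot 13 \cdot \frac{1}{8} + 756 = \frac{13}{4} + 756 = \frac{3037}{4}$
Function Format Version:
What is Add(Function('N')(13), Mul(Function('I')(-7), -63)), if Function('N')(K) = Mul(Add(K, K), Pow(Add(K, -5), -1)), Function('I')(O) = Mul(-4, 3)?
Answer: Rational(3037, 4) ≈ 759.25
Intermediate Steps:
Function('I')(O) = -12
Function('N')(K) = Mul(2, K, Pow(Add(-5, K), -1)) (Function('N')(K) = Mul(Mul(2, K), Pow(Add(-5, K), -1)) = Mul(2, K, Pow(Add(-5, K), -1)))
Add(Function('N')(13), Mul(Function('I')(-7), -63)) = Add(Mul(2, 13, Pow(Add(-5, 13), -1)), Mul(-12, -63)) = Add(Mul(2, 13, Pow(8, -1)), 756) = Add(Mul(2, 13, Rational(1, 8)), 756) = Add(Rational(13, 4), 756) = Rational(3037, 4)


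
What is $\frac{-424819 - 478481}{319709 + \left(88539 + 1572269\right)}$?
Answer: $- \frac{903300}{1980517} \approx -0.45609$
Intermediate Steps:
$\frac{-424819 - 478481}{319709 + \left(88539 + 1572269\right)} = - \frac{903300}{319709 + 1660808} = - \frac{903300}{1980517}$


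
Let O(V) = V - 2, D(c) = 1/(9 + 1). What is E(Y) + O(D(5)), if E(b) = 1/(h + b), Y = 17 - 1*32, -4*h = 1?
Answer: -1199/610 ≈ -1.9656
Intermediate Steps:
h = -1/4 (h = -1/4*1 = -1/4 ≈ -0.25000)
D(c) = 1/10
O(V) = -2 + V
Y = -15 (Y = 17 - 32 = -15)
E(b) = 1/(-1/4 + b)
E(Y) + O(D(5)) = 4/(-1 + 4*(-15)) + (-2 + 1/10) = 4/(-1 - 60) - 19/10 = 4/(-61) - 19/10 = 4*(-1/61) - 19/10 = -4/61 - 19/10 = -1199/610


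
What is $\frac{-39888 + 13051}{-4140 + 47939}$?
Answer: $- \frac{26837}{43799} \approx -0.61273$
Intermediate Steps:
$\frac{-39888 + 13051}{-4140 + 47939} = - \frac{26837}{43799}$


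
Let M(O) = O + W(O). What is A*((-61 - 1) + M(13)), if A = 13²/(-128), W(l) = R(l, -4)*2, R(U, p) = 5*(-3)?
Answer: 13351/128 ≈ 104.30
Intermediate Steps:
R(U, p) = -15
W(l) = -30 (W(l) = -15*2 = -30)
M(O) = -30 + O (M(O) = O - 30 = -30 + O)
A = -169/128 (A = 169*(-1/128) = -169/128 ≈ -1.3203)
A*((-61 - 1) + M(13)) = -169*((-61 - 1) + (-30 + 13))/128 = -169*(-62 - 17)/128 = -169/128*(-79) = 13351/128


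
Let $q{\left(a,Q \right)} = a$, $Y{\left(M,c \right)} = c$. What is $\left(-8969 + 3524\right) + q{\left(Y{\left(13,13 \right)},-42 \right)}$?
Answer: $-5432$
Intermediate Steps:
$\left(-8969 + 3524\right) + q{\left(Y{\left(13,13 \right)},-42 \right)} = \left(-8969 + 3524\right) + 13 = -5445 + 13 = -5432$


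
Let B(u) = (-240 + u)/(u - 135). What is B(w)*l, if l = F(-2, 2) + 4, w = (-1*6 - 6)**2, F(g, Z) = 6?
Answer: -320/3 ≈ -106.67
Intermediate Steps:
w = 144 (w = (-6 - 6)**2 = (-12)**2 = 144)
l = 10 (l = 6 + 4 = 10)
B(u) = (-240 + u)/(-135 + u)
B(w)*l = ((-240 + 144)/(-135 + 144))*10 = (-96/9)*10 = ((1/9)*(-96))*10 = -32/3*10 = -320/3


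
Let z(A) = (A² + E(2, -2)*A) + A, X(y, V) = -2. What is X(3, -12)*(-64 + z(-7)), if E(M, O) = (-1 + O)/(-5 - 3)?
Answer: 197/4 ≈ 49.250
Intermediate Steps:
E(M, O) = ⅛ - O/8 (E(M, O) = (-1 + O)/(-8) = (-1 + O)*(-⅛) = ⅛ - O/8)
z(A) = A² + 11*A/8 (z(A) = (A² + (⅛ - ⅛*(-2))*A) + A = (A² + (⅛ + ¼)*A) + A = (A² + 3*A/8) + A = A² + 11*A/8)
X(3, -12)*(-64 + z(-7)) = -2*(-64 + (⅛)*(-7)*(11 + 8*(-7))) = -2*(-64 + (⅛)*(-7)*(11 - 56)) = -2*(-64 + (⅛)*(-7)*(-45)) = -2*(-64 + 315/8) = -2*(-197/8) = 197/4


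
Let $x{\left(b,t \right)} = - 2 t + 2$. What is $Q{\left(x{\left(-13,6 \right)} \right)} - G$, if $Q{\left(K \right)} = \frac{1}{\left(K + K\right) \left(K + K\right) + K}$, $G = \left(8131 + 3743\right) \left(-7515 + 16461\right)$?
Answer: $- \frac{41427673559}{390} \approx -1.0622 \cdot 10^{8}$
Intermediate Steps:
$x{\left(b,t \right)} = 2 - 2 t$
$G = 106224804$ ($G = 11874 \cdot 8946 = 106224804$)
$Q{\left(K \right)} = \frac{1}{K + 4 K^{2}}$ ($Q{\left(K \right)} = \frac{1}{2 K 2 K + K} = \frac{1}{4 K^{2} + K} = \frac{1}{K + 4 K^{2}}$)
$Q{\left(x{\left(-13,6 \right)} \right)} - G = \frac{1}{\left(2 - 12\right) \left(1 + 4 \left(2 - 12\right)\right)} - 106224804 = \frac{1}{\left(-10\right) \left(1 + 4 \left(-10\right)\right)} - 106224804 = - \frac{1}{10 \left(1 - 40\right)} - 106224804 = - \frac{1}{10 \left(-39\right)} - 106224804 = \left(- \frac{1}{10}\right) \left(- \frac{1}{39}\right) - 106224804 = \frac{1}{390} - 106224804 = - \frac{41427673559}{390}$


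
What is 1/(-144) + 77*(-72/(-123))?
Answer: 266071/5904 ≈ 45.066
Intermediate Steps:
1/(-144) + 77*(-72/(-123)) = -1/144 + 77*(-72*(-1/123)) = -1/144 + 77*(24/41) = -1/144 + 1848/41 = 266071/5904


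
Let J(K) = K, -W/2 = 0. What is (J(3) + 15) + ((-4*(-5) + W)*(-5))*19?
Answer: -1882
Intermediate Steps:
W = 0 (W = -2*0 = 0)
(J(3) + 15) + ((-4*(-5) + W)*(-5))*19 = (3 + 15) + ((-4*(-5) + 0)*(-5))*19 = 18 + ((20 + 0)*(-5))*19 = 18 + (20*(-5))*19 = 18 - 100*19 = 18 - 1900 = -1882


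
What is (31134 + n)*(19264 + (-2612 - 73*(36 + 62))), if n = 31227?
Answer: 592304778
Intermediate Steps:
(31134 + n)*(19264 + (-2612 - 73*(36 + 62))) = (31134 + 31227)*(19264 + (-2612 - 73*(36 + 62))) = 62361*(19264 + (-2612 - 73*98)) = 62361*(19264 + (-2612 - 1*7154)) = 62361*(19264 + (-2612 - 7154)) = 62361*(19264 - 9766) = 62361*9498 = 592304778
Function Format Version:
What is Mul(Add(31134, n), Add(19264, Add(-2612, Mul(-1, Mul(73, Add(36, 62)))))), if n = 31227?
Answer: 592304778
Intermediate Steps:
Mul(Add(31134, n), Add(19264, Add(-2612, Mul(-1, Mul(73, Add(36, 62)))))) = Mul(Add(31134, 31227), Add(19264, Add(-2612, Mul(-1, Mul(73, Add(36, 62)))))) = Mul(62361, Add(19264, Add(-2612, Mul(-1, Mul(73, 98))))) = Mul(62361, Add(19264, Add(-2612, Mul(-1, 7154)))) = Mul(62361, Add(19264, Add(-2612, -7154))) = Mul(62361, Add(19264, -9766)) = Mul(62361, 9498) = 592304778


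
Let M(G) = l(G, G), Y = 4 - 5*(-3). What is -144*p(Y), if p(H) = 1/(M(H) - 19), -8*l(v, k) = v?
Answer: 128/19 ≈ 6.7368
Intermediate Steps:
l(v, k) = -v/8
Y = 19 (Y = 4 + 15 = 19)
M(G) = -G/8
p(H) = 1/(-19 - H/8) (p(H) = 1/(-H/8 - 19) = 1/(-19 - H/8))
-144*p(Y) = -(-1152)/(152 + 19) = -(-1152)/171 = -144*(-8/171) = 128/19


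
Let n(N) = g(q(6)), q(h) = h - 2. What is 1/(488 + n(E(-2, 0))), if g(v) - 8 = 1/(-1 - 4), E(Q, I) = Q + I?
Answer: 5/2479 ≈ 0.0020169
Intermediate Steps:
E(Q, I) = I + Q
q(h) = -2 + h
g(v) = 39/5 (g(v) = 8 + 1/(-1 - 4) = 8 + 1/(-5) = 8 - ⅕ = 39/5)
n(N) = 39/5
1/(488 + n(E(-2, 0))) = 1/(488 + 39/5) = 1/(2479/5) = 5/2479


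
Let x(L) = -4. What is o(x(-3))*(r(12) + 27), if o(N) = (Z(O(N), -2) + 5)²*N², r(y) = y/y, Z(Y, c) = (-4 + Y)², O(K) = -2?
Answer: 753088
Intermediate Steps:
r(y) = 1
o(N) = 1681*N² (o(N) = ((-4 - 2)² + 5)²*N² = ((-6)² + 5)²*N² = (36 + 5)²*N² = 41²*N² = 1681*N²)
o(x(-3))*(r(12) + 27) = (1681*(-4)²)*(1 + 27) = (1681*16)*28 = 26896*28 = 753088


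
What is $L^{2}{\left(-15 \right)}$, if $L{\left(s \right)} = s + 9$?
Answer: $36$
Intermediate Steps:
$L{\left(s \right)} = 9 + s$
$L^{2}{\left(-15 \right)} = \left(9 - 15\right)^{2} = \left(-6\right)^{2} = 36$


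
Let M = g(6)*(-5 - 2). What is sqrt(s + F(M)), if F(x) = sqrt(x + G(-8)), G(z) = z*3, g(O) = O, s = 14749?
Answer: sqrt(14749 + I*sqrt(66)) ≈ 121.45 + 0.0334*I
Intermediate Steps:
G(z) = 3*z
M = -42 (M = 6*(-5 - 2) = 6*(-7) = -42)
F(x) = sqrt(-24 + x) (F(x) = sqrt(x + 3*(-8)) = sqrt(x - 24) = sqrt(-24 + x))
sqrt(s + F(M)) = sqrt(14749 + sqrt(-24 - 42)) = sqrt(14749 + sqrt(-66)) = sqrt(14749 + I*sqrt(66))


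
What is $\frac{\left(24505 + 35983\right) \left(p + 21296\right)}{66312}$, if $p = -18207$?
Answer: $\frac{23355929}{8289} \approx 2817.7$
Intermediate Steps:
$\frac{\left(24505 + 35983\right) \left(p + 21296\right)}{66312} = \frac{\left(24505 + 35983\right) \left(-18207 + 21296\right)}{66312} = 60488 \cdot 3089 \cdot \frac{1}{66312} = 186847432 \cdot \frac{1}{66312} = \frac{23355929}{8289}$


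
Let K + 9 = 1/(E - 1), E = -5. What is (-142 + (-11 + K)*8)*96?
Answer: -29120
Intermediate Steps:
K = -55/6 (K = -9 + 1/(-5 - 1) = -9 + 1/(-6) = -9 - ⅙ = -55/6 ≈ -9.1667)
(-142 + (-11 + K)*8)*96 = (-142 + (-11 - 55/6)*8)*96 = (-142 - 121/6*8)*96 = (-142 - 484/3)*96 = -910/3*96 = -29120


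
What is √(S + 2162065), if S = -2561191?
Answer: I*√399126 ≈ 631.76*I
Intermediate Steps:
√(S + 2162065) = √(-2561191 + 2162065) = √(-399126) = I*√399126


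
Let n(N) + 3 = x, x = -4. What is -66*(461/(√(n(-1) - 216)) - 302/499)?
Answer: 19932/499 + 30426*I*√223/223 ≈ 39.944 + 2037.5*I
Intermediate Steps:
n(N) = -7 (n(N) = -3 - 4 = -7)
-66*(461/(√(n(-1) - 216)) - 302/499) = -66*(461/(√(-7 - 216)) - 302/499) = -66*(461/(√(-223)) - 302*1/499) = -66*(461/((I*√223)) - 302/499) = -66*(461*(-I*√223/223) - 302/499) = -66*(-461*I*√223/223 - 302/499) = -66*(-302/499 - 461*I*√223/223) = 19932/499 + 30426*I*√223/223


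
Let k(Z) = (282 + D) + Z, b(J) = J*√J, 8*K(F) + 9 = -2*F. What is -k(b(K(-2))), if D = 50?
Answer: -332 + 5*I*√10/32 ≈ -332.0 + 0.49411*I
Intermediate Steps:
K(F) = -9/8 - F/4 (K(F) = -9/8 + (-2*F)/8 = -9/8 - F/4)
b(J) = J^(3/2)
k(Z) = 332 + Z (k(Z) = (282 + 50) + Z = 332 + Z)
-k(b(K(-2))) = -(332 + (-9/8 - ¼*(-2))^(3/2)) = -(332 + (-9/8 + ½)^(3/2)) = -(332 + (-5/8)^(3/2)) = -(332 - 5*I*√10/32) = -332 + 5*I*√10/32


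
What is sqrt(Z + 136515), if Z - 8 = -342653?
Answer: I*sqrt(206130) ≈ 454.02*I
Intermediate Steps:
Z = -342645 (Z = 8 - 342653 = -342645)
sqrt(Z + 136515) = sqrt(-342645 + 136515) = sqrt(-206130) = I*sqrt(206130)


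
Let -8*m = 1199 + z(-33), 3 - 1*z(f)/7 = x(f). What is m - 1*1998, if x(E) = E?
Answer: -17435/8 ≈ -2179.4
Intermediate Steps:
z(f) = 21 - 7*f
m = -1451/8 (m = -(1199 + (21 - 7*(-33)))/8 = -(1199 + (21 + 231))/8 = -(1199 + 252)/8 = -⅛*1451 = -1451/8 ≈ -181.38)
m - 1*1998 = -1451/8 - 1*1998 = -1451/8 - 1998 = -17435/8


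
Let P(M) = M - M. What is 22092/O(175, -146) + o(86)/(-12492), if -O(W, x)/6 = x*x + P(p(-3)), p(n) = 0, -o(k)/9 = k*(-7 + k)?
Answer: 8731893/1849163 ≈ 4.7221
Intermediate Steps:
o(k) = -9*k*(-7 + k)
P(M) = 0
O(W, x) = -6*x**2 (O(W, x) = -6*(x*x + 0) = -6*(x**2 + 0) = -6*x**2)
22092/O(175, -146) + o(86)/(-12492) = 22092/((-6*(-146)**2)) + (9*86*(7 - 1*86))/(-12492) = 22092/((-6*21316)) + (9*86*(7 - 86))*(-1/12492) = 22092/(-127896) + (9*86*(-79))*(-1/12492) = 22092*(-1/127896) - 61146*(-1/12492) = -1841/10658 + 3397/694 = 8731893/1849163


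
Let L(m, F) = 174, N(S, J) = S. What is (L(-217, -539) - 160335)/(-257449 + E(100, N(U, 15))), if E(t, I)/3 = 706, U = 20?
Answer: 160161/255331 ≈ 0.62727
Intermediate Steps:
E(t, I) = 2118 (E(t, I) = 3*706 = 2118)
(L(-217, -539) - 160335)/(-257449 + E(100, N(U, 15))) = (174 - 160335)/(-257449 + 2118) = -160161/(-255331) = -160161*(-1/255331) = 160161/255331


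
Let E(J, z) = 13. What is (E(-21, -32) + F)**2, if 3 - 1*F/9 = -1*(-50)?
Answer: 168100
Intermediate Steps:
F = -423 (F = 27 - (-9)*(-50) = 27 - 9*50 = 27 - 450 = -423)
(E(-21, -32) + F)**2 = (13 - 423)**2 = (-410)**2 = 168100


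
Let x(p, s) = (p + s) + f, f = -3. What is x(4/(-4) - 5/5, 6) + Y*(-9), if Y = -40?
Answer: 361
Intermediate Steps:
x(p, s) = -3 + p + s (x(p, s) = (p + s) - 3 = -3 + p + s)
x(4/(-4) - 5/5, 6) + Y*(-9) = (-3 + (4/(-4) - 5/5) + 6) - 40*(-9) = (-3 + (4*(-1/4) - 5*1/5) + 6) + 360 = (-3 + (-1 - 1) + 6) + 360 = (-3 - 2 + 6) + 360 = 1 + 360 = 361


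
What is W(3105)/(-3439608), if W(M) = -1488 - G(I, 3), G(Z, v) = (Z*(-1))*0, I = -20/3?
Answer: 62/143317 ≈ 0.00043261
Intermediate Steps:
I = -20/3 (I = -20*1/3 = -20/3 ≈ -6.6667)
G(Z, v) = 0 (G(Z, v) = -Z*0 = 0)
W(M) = -1488 (W(M) = -1488 - 1*0 = -1488 + 0 = -1488)
W(3105)/(-3439608) = -1488/(-3439608) = -1488*(-1/3439608) = 62/143317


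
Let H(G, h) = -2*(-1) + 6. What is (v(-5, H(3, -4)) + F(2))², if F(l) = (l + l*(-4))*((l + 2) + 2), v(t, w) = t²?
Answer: 121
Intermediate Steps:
H(G, h) = 8 (H(G, h) = 2 + 6 = 8)
F(l) = -3*l*(4 + l) (F(l) = (l - 4*l)*((2 + l) + 2) = (-3*l)*(4 + l) = -3*l*(4 + l))
(v(-5, H(3, -4)) + F(2))² = ((-5)² - 3*2*(4 + 2))² = (25 - 3*2*6)² = (25 - 36)² = (-11)² = 121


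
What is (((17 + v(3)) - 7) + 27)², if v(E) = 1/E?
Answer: 12544/9 ≈ 1393.8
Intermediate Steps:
(((17 + v(3)) - 7) + 27)² = (((17 + 1/3) - 7) + 27)² = (((17 + ⅓) - 7) + 27)² = ((52/3 - 7) + 27)² = (31/3 + 27)² = (112/3)² = 12544/9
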